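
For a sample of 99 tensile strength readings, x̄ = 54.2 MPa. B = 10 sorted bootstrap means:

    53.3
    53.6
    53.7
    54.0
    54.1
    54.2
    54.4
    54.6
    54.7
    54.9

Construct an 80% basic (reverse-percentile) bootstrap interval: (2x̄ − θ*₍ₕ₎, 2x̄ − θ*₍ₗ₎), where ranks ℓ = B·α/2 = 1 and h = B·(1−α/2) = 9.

Percentile endpoints at ranks 1 and 9: θ*₍1₎ = 53.3, θ*₍9₎ = 54.7.
Basic interval reflects these around x̄:
  lower = 2 × 54.2 − 54.7 = 53.7
  upper = 2 × 54.2 − 53.3 = 55.1

(53.7, 55.1)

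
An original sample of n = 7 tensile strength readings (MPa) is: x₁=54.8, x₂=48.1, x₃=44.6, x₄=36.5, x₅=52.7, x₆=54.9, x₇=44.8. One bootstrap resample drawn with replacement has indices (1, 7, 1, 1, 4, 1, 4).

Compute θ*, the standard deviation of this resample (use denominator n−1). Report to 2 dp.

Resample values: 54.8, 44.8, 54.8, 54.8, 36.5, 54.8, 36.5.
Mean = 48.1429; sum of squared deviations = 459.5571
s² = 459.5571 / 6 = 76.5929
s = √76.5929 = 8.75

θ* = 8.75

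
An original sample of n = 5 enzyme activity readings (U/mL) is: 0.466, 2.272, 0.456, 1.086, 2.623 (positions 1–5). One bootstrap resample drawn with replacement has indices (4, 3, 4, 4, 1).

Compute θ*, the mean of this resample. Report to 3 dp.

θ* = 0.836

Resample values: 1.086, 0.456, 1.086, 1.086, 0.466.
Mean = (1.086 + 0.456 + 1.086 + 1.086 + 0.466) / 5 = 4.1800 / 5 = 0.836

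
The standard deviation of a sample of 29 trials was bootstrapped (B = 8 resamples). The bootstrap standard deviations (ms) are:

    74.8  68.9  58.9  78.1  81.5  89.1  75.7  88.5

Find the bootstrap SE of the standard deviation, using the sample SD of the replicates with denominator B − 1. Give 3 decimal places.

Bootstrap SE is the standard deviation of the 8 replicate standard deviations.
Mean of replicates: (74.8 + 68.9 + 58.9 + 78.1 + 81.5 + 89.1 + 75.7 + 88.5) / 8 = 615.5000 / 8 = 76.9375
Sum of squared deviations: (−2.1375)² + (−8.0375)² + (−18.0375)² + (+1.1625)² + (+4.5625)² + (+12.1625)² + (−1.2375)² + (+11.5625)² = 699.8387
Variance = 699.8387 / 7 = 99.9770
SE* = √99.9770

SE* = 9.999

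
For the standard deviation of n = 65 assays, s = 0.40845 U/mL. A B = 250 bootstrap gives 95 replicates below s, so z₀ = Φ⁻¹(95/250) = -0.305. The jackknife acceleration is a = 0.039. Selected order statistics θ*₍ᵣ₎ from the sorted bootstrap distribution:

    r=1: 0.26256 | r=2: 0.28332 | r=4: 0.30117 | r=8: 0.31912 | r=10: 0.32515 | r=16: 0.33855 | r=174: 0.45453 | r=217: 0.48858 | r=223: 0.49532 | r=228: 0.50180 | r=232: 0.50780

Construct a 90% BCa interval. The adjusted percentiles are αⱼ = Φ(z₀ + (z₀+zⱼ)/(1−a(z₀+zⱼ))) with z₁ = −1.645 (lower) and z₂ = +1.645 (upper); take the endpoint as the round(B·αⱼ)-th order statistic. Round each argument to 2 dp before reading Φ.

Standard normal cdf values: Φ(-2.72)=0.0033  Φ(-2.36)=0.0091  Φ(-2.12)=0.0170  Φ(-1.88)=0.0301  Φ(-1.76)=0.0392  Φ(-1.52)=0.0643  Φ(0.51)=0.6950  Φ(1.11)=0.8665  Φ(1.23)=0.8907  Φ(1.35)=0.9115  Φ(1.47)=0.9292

Lower: z₀ + z₁ = -0.305 + (-1.645) = -1.950; 1 − a(z₀+z₁) = 1 − (0.039)(-1.950) = 1.0760; argument = -0.305 + (-1.950)/1.0760 = -2.1172 → -2.12.
α₁ = Φ(-2.12) = 0.0170; rank = round(250 × 0.0170) = 4; θ*₍4₎ = 0.30117.
Upper: z₀ + z₂ = 1.340; 1 − a(z₀+z₂) = 0.9477; argument = 1.1089 → 1.11; α₂ = 0.8665; rank = 217; θ*₍217₎ = 0.48858.

(0.30117, 0.48858)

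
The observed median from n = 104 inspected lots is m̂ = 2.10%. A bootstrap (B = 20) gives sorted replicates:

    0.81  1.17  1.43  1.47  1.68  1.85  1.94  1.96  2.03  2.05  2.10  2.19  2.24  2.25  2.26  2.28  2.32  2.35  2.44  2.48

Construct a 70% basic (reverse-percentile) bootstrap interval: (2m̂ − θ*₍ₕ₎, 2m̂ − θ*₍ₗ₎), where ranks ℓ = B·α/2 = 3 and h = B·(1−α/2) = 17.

(1.88, 2.77)

Percentile endpoints at ranks 3 and 17: θ*₍3₎ = 1.43, θ*₍17₎ = 2.32.
Basic interval reflects these around m̂:
  lower = 2 × 2.10 − 2.32 = 1.88
  upper = 2 × 2.10 − 1.43 = 2.77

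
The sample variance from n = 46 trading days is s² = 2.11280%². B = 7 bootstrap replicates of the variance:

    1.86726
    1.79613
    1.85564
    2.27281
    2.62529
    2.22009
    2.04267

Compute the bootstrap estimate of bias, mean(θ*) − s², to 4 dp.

mean(θ*) = (1.86726 + 1.79613 + 1.85564 + 2.27281 + 2.62529 + 2.22009 + 2.04267) / 7 = 2.09713
bias = 2.09713 − 2.11280

bias = −0.0157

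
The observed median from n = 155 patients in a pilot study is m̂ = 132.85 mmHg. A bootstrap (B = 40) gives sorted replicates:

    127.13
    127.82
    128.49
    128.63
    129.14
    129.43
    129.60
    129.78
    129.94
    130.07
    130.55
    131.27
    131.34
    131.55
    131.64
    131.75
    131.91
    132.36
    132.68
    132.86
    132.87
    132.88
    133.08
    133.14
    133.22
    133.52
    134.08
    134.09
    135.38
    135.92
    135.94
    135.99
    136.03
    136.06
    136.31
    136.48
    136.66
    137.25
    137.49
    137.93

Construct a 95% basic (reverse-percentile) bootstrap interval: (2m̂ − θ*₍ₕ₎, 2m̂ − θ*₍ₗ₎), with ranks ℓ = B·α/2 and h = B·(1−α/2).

(128.21, 138.57)

Percentile endpoints at ranks 1 and 39: θ*₍1₎ = 127.13, θ*₍39₎ = 137.49.
Basic interval reflects these around m̂:
  lower = 2 × 132.85 − 137.49 = 128.21
  upper = 2 × 132.85 − 127.13 = 138.57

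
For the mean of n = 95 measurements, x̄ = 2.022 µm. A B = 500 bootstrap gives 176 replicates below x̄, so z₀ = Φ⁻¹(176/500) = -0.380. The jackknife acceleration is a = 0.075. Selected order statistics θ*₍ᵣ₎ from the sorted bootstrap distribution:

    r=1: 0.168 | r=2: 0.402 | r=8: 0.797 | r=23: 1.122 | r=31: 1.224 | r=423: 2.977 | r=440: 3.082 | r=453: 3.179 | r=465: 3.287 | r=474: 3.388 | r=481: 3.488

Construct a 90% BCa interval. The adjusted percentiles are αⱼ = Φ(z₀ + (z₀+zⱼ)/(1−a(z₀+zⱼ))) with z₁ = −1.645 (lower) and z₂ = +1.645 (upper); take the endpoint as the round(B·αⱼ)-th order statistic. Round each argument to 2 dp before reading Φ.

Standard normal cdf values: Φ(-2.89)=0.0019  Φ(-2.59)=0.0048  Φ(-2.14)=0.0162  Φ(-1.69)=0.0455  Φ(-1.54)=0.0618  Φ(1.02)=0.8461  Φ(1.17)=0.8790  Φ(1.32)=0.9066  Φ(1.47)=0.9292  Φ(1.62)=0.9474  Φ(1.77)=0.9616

Lower: z₀ + z₁ = -0.380 + (-1.645) = -2.025; 1 − a(z₀+z₁) = 1 − (0.075)(-2.025) = 1.1519; argument = -0.380 + (-2.025)/1.1519 = -2.1380 → -2.14.
α₁ = Φ(-2.14) = 0.0162; rank = round(500 × 0.0162) = 8; θ*₍8₎ = 0.797.
Upper: z₀ + z₂ = 1.265; 1 − a(z₀+z₂) = 0.9051; argument = 1.0176 → 1.02; α₂ = 0.8461; rank = 423; θ*₍423₎ = 2.977.

(0.797, 2.977)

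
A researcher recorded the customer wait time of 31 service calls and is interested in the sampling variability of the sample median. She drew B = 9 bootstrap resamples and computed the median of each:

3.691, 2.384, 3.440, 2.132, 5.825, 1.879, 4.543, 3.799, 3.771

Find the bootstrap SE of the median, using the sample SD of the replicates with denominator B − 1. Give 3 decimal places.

SE* = 1.247

Bootstrap SE is the standard deviation of the 9 replicate medians.
Mean of replicates: (3.691 + 2.384 + 3.440 + 2.132 + 5.825 + 1.879 + 4.543 + 3.799 + 3.771) / 9 = 31.4640 / 9 = 3.4960
Sum of squared deviations: (+0.1950)² + (−1.1120)² + (−0.0560)² + (−1.3640)² + (+2.3290)² + (−1.6170)² + (+1.0470)² + (+0.3030)² + (+0.2750)² = 12.4408
Variance = 12.4408 / 8 = 1.5551
SE* = √1.5551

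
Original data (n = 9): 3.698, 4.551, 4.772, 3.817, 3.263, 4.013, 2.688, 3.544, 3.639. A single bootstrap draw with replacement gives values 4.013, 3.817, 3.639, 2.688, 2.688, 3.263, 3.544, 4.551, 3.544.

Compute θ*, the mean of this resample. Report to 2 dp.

Mean = (4.013 + 3.817 + 3.639 + 2.688 + 2.688 + 3.263 + 3.544 + 4.551 + 3.544) / 9 = 31.7470 / 9 = 3.53

θ* = 3.53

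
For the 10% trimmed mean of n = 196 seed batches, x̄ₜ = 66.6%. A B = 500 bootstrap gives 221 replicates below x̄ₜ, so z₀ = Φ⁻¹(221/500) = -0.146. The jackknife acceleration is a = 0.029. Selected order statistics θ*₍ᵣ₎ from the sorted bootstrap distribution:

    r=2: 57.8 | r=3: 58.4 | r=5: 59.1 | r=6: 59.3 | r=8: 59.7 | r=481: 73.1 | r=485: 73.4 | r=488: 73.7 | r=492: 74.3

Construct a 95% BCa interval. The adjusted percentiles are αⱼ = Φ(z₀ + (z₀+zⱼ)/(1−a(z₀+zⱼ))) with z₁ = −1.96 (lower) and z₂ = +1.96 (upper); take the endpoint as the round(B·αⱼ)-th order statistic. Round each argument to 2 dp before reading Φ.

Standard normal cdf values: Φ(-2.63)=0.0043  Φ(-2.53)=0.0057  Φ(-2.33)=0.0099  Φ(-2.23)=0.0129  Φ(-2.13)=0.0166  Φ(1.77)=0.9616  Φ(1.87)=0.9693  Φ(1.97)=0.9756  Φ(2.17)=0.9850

(59.7, 73.1)

Lower: z₀ + z₁ = -0.146 + (-1.960) = -2.106; 1 − a(z₀+z₁) = 1 − (0.029)(-2.106) = 1.0611; argument = -0.146 + (-2.106)/1.0611 = -2.1308 → -2.13.
α₁ = Φ(-2.13) = 0.0166; rank = round(500 × 0.0166) = 8; θ*₍8₎ = 59.7.
Upper: z₀ + z₂ = 1.814; 1 − a(z₀+z₂) = 0.9474; argument = 1.7687 → 1.77; α₂ = 0.9616; rank = 481; θ*₍481₎ = 73.1.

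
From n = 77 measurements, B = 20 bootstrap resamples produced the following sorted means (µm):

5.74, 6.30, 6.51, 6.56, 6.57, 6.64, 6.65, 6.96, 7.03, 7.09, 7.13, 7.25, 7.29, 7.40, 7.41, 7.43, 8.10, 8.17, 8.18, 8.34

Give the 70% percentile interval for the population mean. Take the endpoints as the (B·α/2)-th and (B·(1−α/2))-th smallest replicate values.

α = 0.30; lower rank = 20 × 0.150 = 3; upper rank = 20 × 0.850 = 17.
The 3rd smallest replicate is 6.51; the 17th is 8.10.

(6.51, 8.10)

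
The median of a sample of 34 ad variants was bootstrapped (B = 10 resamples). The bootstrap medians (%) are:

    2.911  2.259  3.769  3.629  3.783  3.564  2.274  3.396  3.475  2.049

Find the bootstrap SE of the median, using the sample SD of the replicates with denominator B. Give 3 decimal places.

Bootstrap SE is the standard deviation of the 10 replicate medians.
Mean of replicates: (2.911 + 2.259 + 3.769 + 3.629 + 3.783 + 3.564 + 2.274 + 3.396 + 3.475 + 2.049) / 10 = 31.1090 / 10 = 3.1109
Sum of squared deviations: (−0.1999)² + (−0.8519)² + (+0.6581)² + (+0.5181)² + (+0.6721)² + (+0.4531)² + (−0.8369)² + (+0.2851)² + (+0.3641)² + (−1.0619)² = 4.1661
Variance = 4.1661 / 10 = 0.4166
SE* = √0.4166

SE* = 0.645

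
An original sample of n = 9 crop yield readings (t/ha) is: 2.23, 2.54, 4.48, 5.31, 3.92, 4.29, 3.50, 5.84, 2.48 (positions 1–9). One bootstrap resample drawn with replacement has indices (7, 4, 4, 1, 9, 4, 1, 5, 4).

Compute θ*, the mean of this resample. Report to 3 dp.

θ* = 3.956

Resample values: 3.50, 5.31, 5.31, 2.23, 2.48, 5.31, 2.23, 3.92, 5.31.
Mean = (3.50 + 5.31 + 5.31 + 2.23 + 2.48 + 5.31 + 2.23 + 3.92 + 5.31) / 9 = 35.600 / 9 = 3.956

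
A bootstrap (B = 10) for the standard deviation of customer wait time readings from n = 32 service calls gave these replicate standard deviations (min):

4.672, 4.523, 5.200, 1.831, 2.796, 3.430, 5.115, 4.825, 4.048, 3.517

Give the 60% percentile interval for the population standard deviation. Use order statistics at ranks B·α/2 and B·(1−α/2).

Sorted replicates: 1.831, 2.796, 3.430, 3.517, 4.048, 4.523, 4.672, 4.825, 5.115, 5.200
α = 0.40; lower rank = 10 × 0.200 = 2; upper rank = 10 × 0.800 = 8.
The 2nd smallest replicate is 2.796; the 8th is 4.825.

(2.796, 4.825)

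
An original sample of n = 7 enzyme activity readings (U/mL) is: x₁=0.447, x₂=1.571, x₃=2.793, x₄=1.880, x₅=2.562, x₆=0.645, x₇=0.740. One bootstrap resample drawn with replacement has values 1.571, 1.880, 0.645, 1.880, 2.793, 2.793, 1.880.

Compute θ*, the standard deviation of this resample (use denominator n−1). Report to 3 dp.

Mean = 1.9203; sum of squared deviations = 3.2765
s² = 3.2765 / 6 = 0.5461
s = √0.5461 = 0.739

θ* = 0.739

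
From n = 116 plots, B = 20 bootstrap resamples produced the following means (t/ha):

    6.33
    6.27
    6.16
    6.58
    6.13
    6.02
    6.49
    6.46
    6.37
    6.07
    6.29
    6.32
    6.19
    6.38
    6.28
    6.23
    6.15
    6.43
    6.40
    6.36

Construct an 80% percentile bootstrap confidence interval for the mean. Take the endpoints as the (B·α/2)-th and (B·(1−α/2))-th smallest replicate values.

Sorted replicates: 6.02, 6.07, 6.13, 6.15, 6.16, 6.19, 6.23, 6.27, 6.28, 6.29, 6.32, 6.33, 6.36, 6.37, 6.38, 6.40, 6.43, 6.46, 6.49, 6.58
α = 0.20; lower rank = 20 × 0.100 = 2; upper rank = 20 × 0.900 = 18.
The 2nd smallest replicate is 6.07; the 18th is 6.46.

(6.07, 6.46)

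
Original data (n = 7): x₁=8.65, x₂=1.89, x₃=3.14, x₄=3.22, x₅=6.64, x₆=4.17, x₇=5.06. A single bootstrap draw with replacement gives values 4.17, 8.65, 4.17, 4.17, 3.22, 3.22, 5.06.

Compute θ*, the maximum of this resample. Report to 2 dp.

Maximum = 8.65

θ* = 8.65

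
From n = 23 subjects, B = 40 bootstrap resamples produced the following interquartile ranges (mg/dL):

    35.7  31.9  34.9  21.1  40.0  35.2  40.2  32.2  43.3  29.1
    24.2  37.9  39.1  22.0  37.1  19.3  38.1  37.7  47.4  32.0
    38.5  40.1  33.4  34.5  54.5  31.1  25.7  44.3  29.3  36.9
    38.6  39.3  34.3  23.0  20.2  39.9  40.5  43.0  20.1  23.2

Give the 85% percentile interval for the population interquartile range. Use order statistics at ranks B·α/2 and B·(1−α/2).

Sorted replicates: 19.3, 20.1, 20.2, 21.1, 22.0, 23.0, 23.2, 24.2, 25.7, 29.1, 29.3, 31.1, 31.9, 32.0, 32.2, 33.4, 34.3, 34.5, 34.9, 35.2, 35.7, 36.9, 37.1, 37.7, 37.9, 38.1, 38.5, 38.6, 39.1, 39.3, 39.9, 40.0, 40.1, 40.2, 40.5, 43.0, 43.3, 44.3, 47.4, 54.5
α = 0.15; lower rank = 40 × 0.075 = 3; upper rank = 40 × 0.925 = 37.
The 3rd smallest replicate is 20.2; the 37th is 43.3.

(20.2, 43.3)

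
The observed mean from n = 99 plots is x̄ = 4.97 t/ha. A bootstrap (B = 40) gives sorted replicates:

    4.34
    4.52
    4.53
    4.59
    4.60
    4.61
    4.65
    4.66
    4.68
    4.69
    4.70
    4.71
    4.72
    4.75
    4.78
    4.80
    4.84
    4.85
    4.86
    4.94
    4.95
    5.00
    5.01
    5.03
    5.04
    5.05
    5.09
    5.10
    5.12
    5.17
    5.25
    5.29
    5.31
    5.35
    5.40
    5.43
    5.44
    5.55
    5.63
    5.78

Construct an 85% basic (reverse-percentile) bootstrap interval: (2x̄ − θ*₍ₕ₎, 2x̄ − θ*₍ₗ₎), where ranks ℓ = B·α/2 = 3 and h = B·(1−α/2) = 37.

Percentile endpoints at ranks 3 and 37: θ*₍3₎ = 4.53, θ*₍37₎ = 5.44.
Basic interval reflects these around x̄:
  lower = 2 × 4.97 − 5.44 = 4.50
  upper = 2 × 4.97 − 4.53 = 5.41

(4.50, 5.41)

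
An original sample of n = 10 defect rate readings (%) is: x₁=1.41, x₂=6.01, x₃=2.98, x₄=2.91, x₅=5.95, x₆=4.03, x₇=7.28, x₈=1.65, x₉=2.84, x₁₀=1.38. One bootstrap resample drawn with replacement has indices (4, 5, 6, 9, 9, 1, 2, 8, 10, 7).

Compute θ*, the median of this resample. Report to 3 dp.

θ* = 2.875

Resample values: 2.91, 5.95, 4.03, 2.84, 2.84, 1.41, 6.01, 1.65, 1.38, 7.28.
Sorted: 1.38, 1.41, 1.65, 2.84, 2.84, 2.91, 4.03, 5.95, 6.01, 7.28
Median = average of the two middle values = 2.875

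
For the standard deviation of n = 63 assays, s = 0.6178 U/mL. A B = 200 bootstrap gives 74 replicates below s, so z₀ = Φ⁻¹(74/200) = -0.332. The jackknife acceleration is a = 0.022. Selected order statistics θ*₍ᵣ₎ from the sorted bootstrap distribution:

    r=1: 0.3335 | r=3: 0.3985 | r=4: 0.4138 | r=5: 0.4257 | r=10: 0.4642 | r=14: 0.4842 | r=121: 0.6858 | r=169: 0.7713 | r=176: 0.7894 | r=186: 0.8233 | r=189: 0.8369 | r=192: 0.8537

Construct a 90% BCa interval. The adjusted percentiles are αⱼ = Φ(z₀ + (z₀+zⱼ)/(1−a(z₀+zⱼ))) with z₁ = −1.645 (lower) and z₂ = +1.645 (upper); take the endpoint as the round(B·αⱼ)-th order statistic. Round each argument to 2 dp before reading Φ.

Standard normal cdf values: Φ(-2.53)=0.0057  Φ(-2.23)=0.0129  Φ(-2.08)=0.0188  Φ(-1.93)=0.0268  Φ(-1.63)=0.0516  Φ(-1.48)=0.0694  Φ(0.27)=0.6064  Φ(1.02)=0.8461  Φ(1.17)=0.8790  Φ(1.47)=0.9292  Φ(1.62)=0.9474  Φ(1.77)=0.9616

Lower: z₀ + z₁ = -0.332 + (-1.645) = -1.977; 1 − a(z₀+z₁) = 1 − (0.022)(-1.977) = 1.0435; argument = -0.332 + (-1.977)/1.0435 = -2.2266 → -2.23.
α₁ = Φ(-2.23) = 0.0129; rank = round(200 × 0.0129) = 3; θ*₍3₎ = 0.3985.
Upper: z₀ + z₂ = 1.313; 1 − a(z₀+z₂) = 0.9711; argument = 1.0201 → 1.02; α₂ = 0.8461; rank = 169; θ*₍169₎ = 0.7713.

(0.3985, 0.7713)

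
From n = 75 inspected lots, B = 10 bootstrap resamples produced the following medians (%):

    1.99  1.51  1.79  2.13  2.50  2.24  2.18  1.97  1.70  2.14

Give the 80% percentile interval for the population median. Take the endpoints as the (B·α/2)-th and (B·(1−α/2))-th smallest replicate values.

Sorted replicates: 1.51, 1.70, 1.79, 1.97, 1.99, 2.13, 2.14, 2.18, 2.24, 2.50
α = 0.20; lower rank = 10 × 0.100 = 1; upper rank = 10 × 0.900 = 9.
The 1st smallest replicate is 1.51; the 9th is 2.24.

(1.51, 2.24)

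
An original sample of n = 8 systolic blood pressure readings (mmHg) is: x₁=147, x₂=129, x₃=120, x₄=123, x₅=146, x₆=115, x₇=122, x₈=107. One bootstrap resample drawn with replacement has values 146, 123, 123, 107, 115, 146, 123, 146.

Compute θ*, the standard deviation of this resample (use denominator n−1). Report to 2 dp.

Mean = 128.6250; sum of squared deviations = 1653.8750
s² = 1653.8750 / 7 = 236.2679
s = √236.2679 = 15.37

θ* = 15.37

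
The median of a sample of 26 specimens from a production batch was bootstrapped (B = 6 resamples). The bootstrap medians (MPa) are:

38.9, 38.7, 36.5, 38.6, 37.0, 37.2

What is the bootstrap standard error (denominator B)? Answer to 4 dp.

SE* = 0.9441

Bootstrap SE is the standard deviation of the 6 replicate medians.
Mean of replicates: (38.9 + 38.7 + 36.5 + 38.6 + 37.0 + 37.2) / 6 = 226.90000 / 6 = 37.81667
Sum of squared deviations: (+1.08333)² + (+0.88333)² + (−1.31667)² + (+0.78333)² + (−0.81667)² + (−0.61667)² = 5.34833
Variance = 5.34833 / 6 = 0.89139
SE* = √0.89139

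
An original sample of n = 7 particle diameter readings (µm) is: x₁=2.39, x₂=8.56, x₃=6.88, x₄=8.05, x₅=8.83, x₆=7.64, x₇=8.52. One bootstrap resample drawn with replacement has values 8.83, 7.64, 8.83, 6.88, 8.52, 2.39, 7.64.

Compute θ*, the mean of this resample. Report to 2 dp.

θ* = 7.25

Mean = (8.83 + 7.64 + 8.83 + 6.88 + 8.52 + 2.39 + 7.64) / 7 = 50.730 / 7 = 7.25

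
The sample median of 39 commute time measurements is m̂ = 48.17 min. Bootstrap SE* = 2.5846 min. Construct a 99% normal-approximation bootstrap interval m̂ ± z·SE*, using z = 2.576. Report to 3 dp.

Margin = 2.576 × 2.5846 = 6.6579
Interval: 48.17 ± 6.6579

(41.512, 54.828)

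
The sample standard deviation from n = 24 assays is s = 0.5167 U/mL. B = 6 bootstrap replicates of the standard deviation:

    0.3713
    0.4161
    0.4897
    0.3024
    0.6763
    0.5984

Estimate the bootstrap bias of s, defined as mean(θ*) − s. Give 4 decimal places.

mean(θ*) = (0.3713 + 0.4161 + 0.4897 + 0.3024 + 0.6763 + 0.5984) / 6 = 0.47570
bias = 0.47570 − 0.5167

bias = −0.0410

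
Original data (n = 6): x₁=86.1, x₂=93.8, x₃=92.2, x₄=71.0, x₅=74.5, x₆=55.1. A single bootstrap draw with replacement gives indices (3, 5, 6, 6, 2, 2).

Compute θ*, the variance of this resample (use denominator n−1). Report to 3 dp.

Resample values: 92.2, 74.5, 55.1, 55.1, 93.8, 93.8.
Mean = 77.4167; sum of squared deviations = 1759.9483
s² = 1759.9483 / 5 = 351.9897

θ* = 351.990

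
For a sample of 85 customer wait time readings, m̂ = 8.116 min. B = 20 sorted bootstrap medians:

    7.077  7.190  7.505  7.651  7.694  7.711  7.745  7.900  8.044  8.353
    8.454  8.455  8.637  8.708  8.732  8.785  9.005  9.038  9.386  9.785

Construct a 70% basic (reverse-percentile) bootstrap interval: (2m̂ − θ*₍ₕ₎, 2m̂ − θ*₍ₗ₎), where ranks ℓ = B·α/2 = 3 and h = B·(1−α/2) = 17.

Percentile endpoints at ranks 3 and 17: θ*₍3₎ = 7.505, θ*₍17₎ = 9.005.
Basic interval reflects these around m̂:
  lower = 2 × 8.116 − 9.005 = 7.227
  upper = 2 × 8.116 − 7.505 = 8.727

(7.227, 8.727)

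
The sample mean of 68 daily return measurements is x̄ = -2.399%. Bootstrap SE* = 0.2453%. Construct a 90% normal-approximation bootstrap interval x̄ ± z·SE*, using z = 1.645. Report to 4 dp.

(-2.8025, -1.9955)

Margin = 1.645 × 0.2453 = 0.40352
Interval: -2.399 ± 0.40352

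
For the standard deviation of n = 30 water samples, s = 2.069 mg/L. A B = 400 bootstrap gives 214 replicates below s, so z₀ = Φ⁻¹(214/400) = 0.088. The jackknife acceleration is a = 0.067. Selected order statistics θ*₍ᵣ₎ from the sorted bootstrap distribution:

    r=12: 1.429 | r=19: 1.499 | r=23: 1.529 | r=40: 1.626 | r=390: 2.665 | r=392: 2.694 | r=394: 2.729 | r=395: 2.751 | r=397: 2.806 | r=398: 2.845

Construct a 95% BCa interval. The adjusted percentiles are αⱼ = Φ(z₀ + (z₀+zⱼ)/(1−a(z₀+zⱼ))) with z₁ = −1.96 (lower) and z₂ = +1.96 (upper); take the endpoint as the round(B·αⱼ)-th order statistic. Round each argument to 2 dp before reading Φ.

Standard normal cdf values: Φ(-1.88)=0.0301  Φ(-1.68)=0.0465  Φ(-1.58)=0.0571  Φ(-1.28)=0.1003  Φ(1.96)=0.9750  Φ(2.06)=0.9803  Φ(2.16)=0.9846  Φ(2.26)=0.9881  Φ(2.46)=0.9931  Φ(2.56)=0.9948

Lower: z₀ + z₁ = 0.088 + (-1.960) = -1.872; 1 − a(z₀+z₁) = 1 − (0.067)(-1.872) = 1.1254; argument = 0.088 + (-1.872)/1.1254 = -1.5754 → -1.58.
α₁ = Φ(-1.58) = 0.0571; rank = round(400 × 0.0571) = 23; θ*₍23₎ = 1.529.
Upper: z₀ + z₂ = 2.048; 1 − a(z₀+z₂) = 0.8628; argument = 2.4617 → 2.46; α₂ = 0.9931; rank = 397; θ*₍397₎ = 2.806.

(1.529, 2.806)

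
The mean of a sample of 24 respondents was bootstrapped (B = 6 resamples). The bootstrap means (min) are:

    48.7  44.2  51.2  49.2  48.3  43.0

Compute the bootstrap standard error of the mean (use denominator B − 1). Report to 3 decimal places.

Bootstrap SE is the standard deviation of the 6 replicate means.
Mean of replicates: (48.7 + 44.2 + 51.2 + 49.2 + 48.3 + 43.0) / 6 = 284.6000 / 6 = 47.4333
Sum of squared deviations: (+1.2667)² + (−3.2333)² + (+3.7667)² + (+1.7667)² + (+0.8667)² + (−4.4333)² = 49.7733
Variance = 49.7733 / 5 = 9.9547
SE* = √9.9547

SE* = 3.155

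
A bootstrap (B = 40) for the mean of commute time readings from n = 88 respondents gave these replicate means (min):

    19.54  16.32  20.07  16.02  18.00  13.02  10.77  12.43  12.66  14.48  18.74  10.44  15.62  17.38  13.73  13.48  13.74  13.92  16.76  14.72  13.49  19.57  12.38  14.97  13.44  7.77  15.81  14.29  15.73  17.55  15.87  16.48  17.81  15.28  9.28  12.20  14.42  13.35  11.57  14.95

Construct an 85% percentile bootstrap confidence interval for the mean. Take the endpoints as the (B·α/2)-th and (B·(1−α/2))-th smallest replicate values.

(10.44, 18.74)

Sorted replicates: 7.77, 9.28, 10.44, 10.77, 11.57, 12.20, 12.38, 12.43, 12.66, 13.02, 13.35, 13.44, 13.48, 13.49, 13.73, 13.74, 13.92, 14.29, 14.42, 14.48, 14.72, 14.95, 14.97, 15.28, 15.62, 15.73, 15.81, 15.87, 16.02, 16.32, 16.48, 16.76, 17.38, 17.55, 17.81, 18.00, 18.74, 19.54, 19.57, 20.07
α = 0.15; lower rank = 40 × 0.075 = 3; upper rank = 40 × 0.925 = 37.
The 3rd smallest replicate is 10.44; the 37th is 18.74.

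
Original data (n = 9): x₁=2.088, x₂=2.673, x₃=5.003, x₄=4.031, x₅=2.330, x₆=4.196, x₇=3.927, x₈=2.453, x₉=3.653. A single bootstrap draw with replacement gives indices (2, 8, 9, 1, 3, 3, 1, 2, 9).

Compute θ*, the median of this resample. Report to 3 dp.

θ* = 2.673

Resample values: 2.673, 2.453, 3.653, 2.088, 5.003, 5.003, 2.088, 2.673, 3.653.
Sorted: 2.088, 2.088, 2.453, 2.673, 2.673, 3.653, 3.653, 5.003, 5.003
Median = middle value = 2.673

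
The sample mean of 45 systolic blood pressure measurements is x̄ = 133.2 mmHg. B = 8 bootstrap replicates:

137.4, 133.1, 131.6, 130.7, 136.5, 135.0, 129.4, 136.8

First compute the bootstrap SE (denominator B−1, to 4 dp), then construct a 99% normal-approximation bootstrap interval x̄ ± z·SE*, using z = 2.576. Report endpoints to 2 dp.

Mean of replicates = 133.8125; sum of squared deviations = 64.9888; SE* = √(64.9888/7) = 3.0470
Margin = 2.576 × 3.0470 = 7.849
Interval: 133.2 ± 7.849

(125.35, 141.05)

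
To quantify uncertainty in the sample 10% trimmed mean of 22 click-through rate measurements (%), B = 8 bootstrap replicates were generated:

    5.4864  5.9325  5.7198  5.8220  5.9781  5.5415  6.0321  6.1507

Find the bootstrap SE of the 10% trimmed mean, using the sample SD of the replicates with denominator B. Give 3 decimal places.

SE* = 0.221

Bootstrap SE is the standard deviation of the 8 replicate 10% trimmed means.
Mean of replicates: (5.4864 + 5.9325 + 5.7198 + 5.8220 + 5.9781 + 5.5415 + 6.0321 + 6.1507) / 8 = 46.66310 / 8 = 5.83289
Sum of squared deviations: (−0.34649)² + (+0.09961)² + (−0.11309)² + (−0.01089)² + (+0.14521)² + (−0.29139)² + (+0.19921)² + (+0.31781)² = 0.38957
Variance = 0.38957 / 8 = 0.04870
SE* = √0.04870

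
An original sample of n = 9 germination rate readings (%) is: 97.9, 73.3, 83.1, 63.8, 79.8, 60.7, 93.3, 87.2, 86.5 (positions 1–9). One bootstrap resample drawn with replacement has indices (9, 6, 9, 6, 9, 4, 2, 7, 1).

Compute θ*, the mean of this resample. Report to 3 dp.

θ* = 78.800

Resample values: 86.5, 60.7, 86.5, 60.7, 86.5, 63.8, 73.3, 93.3, 97.9.
Mean = (86.5 + 60.7 + 86.5 + 60.7 + 86.5 + 63.8 + 73.3 + 93.3 + 97.9) / 9 = 709.20 / 9 = 78.800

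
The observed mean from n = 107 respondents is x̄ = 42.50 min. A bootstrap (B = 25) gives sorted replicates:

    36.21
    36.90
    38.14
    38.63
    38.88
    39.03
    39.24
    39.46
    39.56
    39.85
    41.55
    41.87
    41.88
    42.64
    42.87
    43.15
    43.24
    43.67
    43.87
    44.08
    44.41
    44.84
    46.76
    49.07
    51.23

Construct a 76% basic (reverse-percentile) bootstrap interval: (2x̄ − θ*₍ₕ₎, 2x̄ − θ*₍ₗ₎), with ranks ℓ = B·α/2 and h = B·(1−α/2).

(40.16, 46.86)

Percentile endpoints at ranks 3 and 22: θ*₍3₎ = 38.14, θ*₍22₎ = 44.84.
Basic interval reflects these around x̄:
  lower = 2 × 42.50 − 44.84 = 40.16
  upper = 2 × 42.50 − 38.14 = 46.86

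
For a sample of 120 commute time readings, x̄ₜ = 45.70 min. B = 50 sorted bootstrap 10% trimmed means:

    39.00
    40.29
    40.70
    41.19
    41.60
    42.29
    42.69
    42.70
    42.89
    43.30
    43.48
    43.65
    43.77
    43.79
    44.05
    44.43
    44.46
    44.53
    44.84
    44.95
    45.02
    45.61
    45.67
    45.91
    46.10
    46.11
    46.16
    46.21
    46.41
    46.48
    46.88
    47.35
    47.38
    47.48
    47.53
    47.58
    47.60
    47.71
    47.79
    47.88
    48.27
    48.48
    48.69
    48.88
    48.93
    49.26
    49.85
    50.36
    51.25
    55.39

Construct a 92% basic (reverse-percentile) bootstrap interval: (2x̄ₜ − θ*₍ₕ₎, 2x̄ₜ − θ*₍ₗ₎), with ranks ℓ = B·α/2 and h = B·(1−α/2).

Percentile endpoints at ranks 2 and 48: θ*₍2₎ = 40.29, θ*₍48₎ = 50.36.
Basic interval reflects these around x̄ₜ:
  lower = 2 × 45.70 − 50.36 = 41.04
  upper = 2 × 45.70 − 40.29 = 51.11

(41.04, 51.11)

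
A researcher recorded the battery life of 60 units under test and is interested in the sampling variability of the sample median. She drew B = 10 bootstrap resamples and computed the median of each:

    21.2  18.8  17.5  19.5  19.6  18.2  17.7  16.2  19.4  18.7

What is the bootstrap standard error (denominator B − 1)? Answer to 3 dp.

SE* = 1.380

Bootstrap SE is the standard deviation of the 10 replicate medians.
Mean of replicates: (21.2 + 18.8 + 17.5 + 19.5 + 19.6 + 18.2 + 17.7 + 16.2 + 19.4 + 18.7) / 10 = 186.8000 / 10 = 18.6800
Sum of squared deviations: (+2.5200)² + (+0.1200)² + (−1.1800)² + (+0.8200)² + (+0.9200)² + (−0.4800)² + (−0.9800)² + (−2.4800)² + (+0.7200)² + (+0.0200)² = 17.1360
Variance = 17.1360 / 9 = 1.9040
SE* = √1.9040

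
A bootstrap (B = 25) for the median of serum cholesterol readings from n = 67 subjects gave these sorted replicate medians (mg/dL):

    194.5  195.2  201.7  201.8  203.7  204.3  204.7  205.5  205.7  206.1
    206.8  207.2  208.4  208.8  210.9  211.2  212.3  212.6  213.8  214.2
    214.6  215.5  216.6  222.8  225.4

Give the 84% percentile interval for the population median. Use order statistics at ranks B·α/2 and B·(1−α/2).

α = 0.16; lower rank = 25 × 0.080 = 2; upper rank = 25 × 0.920 = 23.
The 2nd smallest replicate is 195.2; the 23rd is 216.6.

(195.2, 216.6)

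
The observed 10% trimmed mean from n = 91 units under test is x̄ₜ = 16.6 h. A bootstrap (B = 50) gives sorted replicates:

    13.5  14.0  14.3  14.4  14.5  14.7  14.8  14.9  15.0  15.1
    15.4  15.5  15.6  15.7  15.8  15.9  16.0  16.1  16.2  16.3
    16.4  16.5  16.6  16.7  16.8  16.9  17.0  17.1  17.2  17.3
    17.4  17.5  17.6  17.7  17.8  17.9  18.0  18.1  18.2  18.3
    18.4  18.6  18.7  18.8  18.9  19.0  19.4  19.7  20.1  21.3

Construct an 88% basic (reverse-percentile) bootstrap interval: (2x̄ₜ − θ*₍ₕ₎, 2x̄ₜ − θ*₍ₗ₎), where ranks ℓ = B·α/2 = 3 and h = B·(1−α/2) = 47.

Percentile endpoints at ranks 3 and 47: θ*₍3₎ = 14.3, θ*₍47₎ = 19.4.
Basic interval reflects these around x̄ₜ:
  lower = 2 × 16.6 − 19.4 = 13.8
  upper = 2 × 16.6 − 14.3 = 18.9

(13.8, 18.9)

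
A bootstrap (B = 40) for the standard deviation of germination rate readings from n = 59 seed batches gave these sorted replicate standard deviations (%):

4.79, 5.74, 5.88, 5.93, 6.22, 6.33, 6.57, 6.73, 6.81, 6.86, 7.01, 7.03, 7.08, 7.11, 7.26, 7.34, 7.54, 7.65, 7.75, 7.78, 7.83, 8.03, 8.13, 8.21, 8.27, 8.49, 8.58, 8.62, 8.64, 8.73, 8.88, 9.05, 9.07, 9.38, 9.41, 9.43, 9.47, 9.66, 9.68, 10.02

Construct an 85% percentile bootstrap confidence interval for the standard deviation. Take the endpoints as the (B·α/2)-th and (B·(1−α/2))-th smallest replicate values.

(5.88, 9.47)

α = 0.15; lower rank = 40 × 0.075 = 3; upper rank = 40 × 0.925 = 37.
The 3rd smallest replicate is 5.88; the 37th is 9.47.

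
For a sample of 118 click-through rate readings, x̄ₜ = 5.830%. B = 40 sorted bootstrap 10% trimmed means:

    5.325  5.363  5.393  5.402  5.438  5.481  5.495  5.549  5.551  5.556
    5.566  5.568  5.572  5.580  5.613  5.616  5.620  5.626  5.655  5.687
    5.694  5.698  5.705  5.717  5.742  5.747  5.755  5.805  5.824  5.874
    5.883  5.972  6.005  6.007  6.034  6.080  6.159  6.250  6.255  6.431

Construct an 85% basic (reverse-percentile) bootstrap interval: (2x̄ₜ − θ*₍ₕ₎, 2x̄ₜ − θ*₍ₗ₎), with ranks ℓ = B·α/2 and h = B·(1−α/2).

(5.501, 6.267)

Percentile endpoints at ranks 3 and 37: θ*₍3₎ = 5.393, θ*₍37₎ = 6.159.
Basic interval reflects these around x̄ₜ:
  lower = 2 × 5.830 − 6.159 = 5.501
  upper = 2 × 5.830 − 5.393 = 6.267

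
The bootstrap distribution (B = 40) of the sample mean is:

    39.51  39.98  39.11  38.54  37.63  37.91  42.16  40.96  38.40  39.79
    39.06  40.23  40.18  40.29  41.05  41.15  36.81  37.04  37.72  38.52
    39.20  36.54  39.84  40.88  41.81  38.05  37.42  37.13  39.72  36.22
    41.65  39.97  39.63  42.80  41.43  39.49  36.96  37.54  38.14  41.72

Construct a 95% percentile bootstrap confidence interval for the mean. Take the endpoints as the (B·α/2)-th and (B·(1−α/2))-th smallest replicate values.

Sorted replicates: 36.22, 36.54, 36.81, 36.96, 37.04, 37.13, 37.42, 37.54, 37.63, 37.72, 37.91, 38.05, 38.14, 38.40, 38.52, 38.54, 39.06, 39.11, 39.20, 39.49, 39.51, 39.63, 39.72, 39.79, 39.84, 39.97, 39.98, 40.18, 40.23, 40.29, 40.88, 40.96, 41.05, 41.15, 41.43, 41.65, 41.72, 41.81, 42.16, 42.80
α = 0.05; lower rank = 40 × 0.025 = 1; upper rank = 40 × 0.975 = 39.
The 1st smallest replicate is 36.22; the 39th is 42.16.

(36.22, 42.16)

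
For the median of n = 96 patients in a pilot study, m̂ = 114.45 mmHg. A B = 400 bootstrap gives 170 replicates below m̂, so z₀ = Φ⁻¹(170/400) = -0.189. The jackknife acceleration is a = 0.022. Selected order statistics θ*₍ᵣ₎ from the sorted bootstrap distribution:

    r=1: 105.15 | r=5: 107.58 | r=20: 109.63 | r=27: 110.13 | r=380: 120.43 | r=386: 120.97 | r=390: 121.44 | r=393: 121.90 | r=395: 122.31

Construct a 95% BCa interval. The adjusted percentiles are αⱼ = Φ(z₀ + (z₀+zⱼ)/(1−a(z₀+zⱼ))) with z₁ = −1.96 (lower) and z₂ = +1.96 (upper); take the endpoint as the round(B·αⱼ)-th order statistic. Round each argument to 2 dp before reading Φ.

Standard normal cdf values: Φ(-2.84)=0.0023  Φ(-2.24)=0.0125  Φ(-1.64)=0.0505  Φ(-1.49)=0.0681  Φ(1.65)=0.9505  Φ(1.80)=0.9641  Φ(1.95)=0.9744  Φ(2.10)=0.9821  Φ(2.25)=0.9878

Lower: z₀ + z₁ = -0.189 + (-1.960) = -2.149; 1 − a(z₀+z₁) = 1 − (0.022)(-2.149) = 1.0473; argument = -0.189 + (-2.149)/1.0473 = -2.2410 → -2.24.
α₁ = Φ(-2.24) = 0.0125; rank = round(400 × 0.0125) = 5; θ*₍5₎ = 107.58.
Upper: z₀ + z₂ = 1.771; 1 − a(z₀+z₂) = 0.9610; argument = 1.6538 → 1.65; α₂ = 0.9505; rank = 380; θ*₍380₎ = 120.43.

(107.58, 120.43)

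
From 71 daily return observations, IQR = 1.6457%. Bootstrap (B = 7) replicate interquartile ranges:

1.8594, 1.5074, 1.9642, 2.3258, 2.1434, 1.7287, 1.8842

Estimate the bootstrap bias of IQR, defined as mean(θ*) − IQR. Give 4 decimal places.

bias = +0.2705

mean(θ*) = (1.8594 + 1.5074 + 1.9642 + 2.3258 + 2.1434 + 1.7287 + 1.8842) / 7 = 1.91616
bias = 1.91616 − 1.6457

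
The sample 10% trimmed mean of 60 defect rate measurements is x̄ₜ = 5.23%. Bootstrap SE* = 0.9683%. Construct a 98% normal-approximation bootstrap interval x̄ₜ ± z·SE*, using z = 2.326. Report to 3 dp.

(2.978, 7.482)

Margin = 2.326 × 0.9683 = 2.2523
Interval: 5.23 ± 2.2523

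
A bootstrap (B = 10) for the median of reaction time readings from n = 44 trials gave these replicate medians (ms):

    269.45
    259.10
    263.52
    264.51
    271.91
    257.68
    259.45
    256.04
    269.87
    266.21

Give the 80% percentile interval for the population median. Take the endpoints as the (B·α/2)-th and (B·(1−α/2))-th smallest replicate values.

(256.04, 269.87)

Sorted replicates: 256.04, 257.68, 259.10, 259.45, 263.52, 264.51, 266.21, 269.45, 269.87, 271.91
α = 0.20; lower rank = 10 × 0.100 = 1; upper rank = 10 × 0.900 = 9.
The 1st smallest replicate is 256.04; the 9th is 269.87.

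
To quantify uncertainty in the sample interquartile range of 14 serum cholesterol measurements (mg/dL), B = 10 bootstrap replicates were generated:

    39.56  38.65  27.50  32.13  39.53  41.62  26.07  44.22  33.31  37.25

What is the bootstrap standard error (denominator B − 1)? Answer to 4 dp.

SE* = 6.0179

Bootstrap SE is the standard deviation of the 10 replicate interquartile ranges.
Mean of replicates: (39.56 + 38.65 + 27.50 + 32.13 + 39.53 + 41.62 + 26.07 + 44.22 + 33.31 + 37.25) / 10 = 359.84000 / 10 = 35.98400
Sum of squared deviations: (+3.57600)² + (+2.66600)² + (−8.48400)² + (−3.85400)² + (+3.54600)² + (+5.63600)² + (−9.91400)² + (+8.23600)² + (−2.67400)² + (+1.26600)² = 325.93764
Variance = 325.93764 / 9 = 36.21529
SE* = √36.21529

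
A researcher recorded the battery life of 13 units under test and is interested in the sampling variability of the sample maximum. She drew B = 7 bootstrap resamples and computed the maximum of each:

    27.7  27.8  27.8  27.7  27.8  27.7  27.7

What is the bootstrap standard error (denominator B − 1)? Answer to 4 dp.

SE* = 0.0535

Bootstrap SE is the standard deviation of the 7 replicate maximums.
Mean of replicates: (27.7 + 27.8 + 27.8 + 27.7 + 27.8 + 27.7 + 27.7) / 7 = 194.20000 / 7 = 27.74286
Sum of squared deviations: (−0.04286)² + (+0.05714)² + (+0.05714)² + (−0.04286)² + (+0.05714)² + (−0.04286)² + (−0.04286)² = 0.01714
Variance = 0.01714 / 6 = 0.00286
SE* = √0.00286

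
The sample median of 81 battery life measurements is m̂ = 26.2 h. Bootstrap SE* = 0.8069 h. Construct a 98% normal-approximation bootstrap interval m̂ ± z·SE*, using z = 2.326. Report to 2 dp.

Margin = 2.326 × 0.8069 = 1.877
Interval: 26.2 ± 1.877

(24.32, 28.08)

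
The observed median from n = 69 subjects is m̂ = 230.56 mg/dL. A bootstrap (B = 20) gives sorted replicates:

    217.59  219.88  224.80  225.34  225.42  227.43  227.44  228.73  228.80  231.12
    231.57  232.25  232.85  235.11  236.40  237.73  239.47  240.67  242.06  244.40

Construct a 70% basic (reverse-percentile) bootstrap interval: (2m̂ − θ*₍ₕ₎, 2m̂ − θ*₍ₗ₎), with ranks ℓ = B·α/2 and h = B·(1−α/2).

(221.65, 236.32)

Percentile endpoints at ranks 3 and 17: θ*₍3₎ = 224.80, θ*₍17₎ = 239.47.
Basic interval reflects these around m̂:
  lower = 2 × 230.56 − 239.47 = 221.65
  upper = 2 × 230.56 − 224.80 = 236.32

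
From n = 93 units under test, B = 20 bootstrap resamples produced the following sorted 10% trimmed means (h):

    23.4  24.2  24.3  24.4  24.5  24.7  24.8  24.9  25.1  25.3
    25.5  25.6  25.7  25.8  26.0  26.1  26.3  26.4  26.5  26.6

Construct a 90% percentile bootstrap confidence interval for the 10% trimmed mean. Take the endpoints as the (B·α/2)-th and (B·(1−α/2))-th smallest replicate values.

α = 0.10; lower rank = 20 × 0.050 = 1; upper rank = 20 × 0.950 = 19.
The 1st smallest replicate is 23.4; the 19th is 26.5.

(23.4, 26.5)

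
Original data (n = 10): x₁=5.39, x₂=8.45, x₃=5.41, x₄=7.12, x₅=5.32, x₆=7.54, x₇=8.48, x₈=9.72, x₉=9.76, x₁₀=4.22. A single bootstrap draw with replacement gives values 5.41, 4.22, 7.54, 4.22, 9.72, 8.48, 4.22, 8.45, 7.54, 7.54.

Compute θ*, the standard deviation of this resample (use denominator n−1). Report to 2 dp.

Mean = 6.7340; sum of squared deviations = 37.5718
s² = 37.5718 / 9 = 4.1746
s = √4.1746 = 2.04

θ* = 2.04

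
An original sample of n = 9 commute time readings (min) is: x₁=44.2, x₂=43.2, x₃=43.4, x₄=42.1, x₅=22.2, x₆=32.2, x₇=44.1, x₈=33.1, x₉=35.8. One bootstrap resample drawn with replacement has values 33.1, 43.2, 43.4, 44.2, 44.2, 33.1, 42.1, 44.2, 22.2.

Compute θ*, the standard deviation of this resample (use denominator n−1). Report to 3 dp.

θ* = 7.741

Mean = 38.8556; sum of squared deviations = 479.4022
s² = 479.4022 / 8 = 59.9253
s = √59.9253 = 7.741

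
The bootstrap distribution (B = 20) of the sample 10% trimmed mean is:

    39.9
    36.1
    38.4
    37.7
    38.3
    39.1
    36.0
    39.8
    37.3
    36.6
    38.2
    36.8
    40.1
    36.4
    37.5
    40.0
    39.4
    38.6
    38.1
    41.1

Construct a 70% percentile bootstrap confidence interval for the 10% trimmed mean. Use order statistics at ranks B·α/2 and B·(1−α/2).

(36.4, 39.9)

Sorted replicates: 36.0, 36.1, 36.4, 36.6, 36.8, 37.3, 37.5, 37.7, 38.1, 38.2, 38.3, 38.4, 38.6, 39.1, 39.4, 39.8, 39.9, 40.0, 40.1, 41.1
α = 0.30; lower rank = 20 × 0.150 = 3; upper rank = 20 × 0.850 = 17.
The 3rd smallest replicate is 36.4; the 17th is 39.9.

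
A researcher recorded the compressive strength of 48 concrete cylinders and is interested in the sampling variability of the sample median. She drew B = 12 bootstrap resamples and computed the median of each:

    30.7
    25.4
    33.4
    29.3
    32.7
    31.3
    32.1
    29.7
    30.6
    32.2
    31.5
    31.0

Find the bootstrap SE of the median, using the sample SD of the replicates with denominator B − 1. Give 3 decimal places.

SE* = 2.077

Bootstrap SE is the standard deviation of the 12 replicate medians.
Mean of replicates: (30.7 + 25.4 + 33.4 + 29.3 + 32.7 + 31.3 + 32.1 + 29.7 + 30.6 + 32.2 + 31.5 + 31.0) / 12 = 369.9000 / 12 = 30.8250
Sum of squared deviations: (−0.1250)² + (−5.4250)² + (+2.5750)² + (−1.5250)² + (+1.8750)² + (+0.4750)² + (+1.2750)² + (−1.1250)² + (−0.2250)² + (+1.3750)² + (+0.6750)² + (+0.1750)² = 47.4625
Variance = 47.4625 / 11 = 4.3148
SE* = √4.3148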